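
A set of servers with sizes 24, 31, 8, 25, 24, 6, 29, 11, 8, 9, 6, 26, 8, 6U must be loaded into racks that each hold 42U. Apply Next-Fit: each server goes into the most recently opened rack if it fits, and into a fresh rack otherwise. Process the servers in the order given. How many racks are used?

7

Put 24U in rack 1; 18U remain.
Put 31U in rack 2; 11U remain.
Put 8U in rack 2; 3U remain.
Put 25U in rack 3; 17U remain.
Put 24U in rack 4; 18U remain.
Put 6U in rack 4; 12U remain.
Put 29U in rack 5; 13U remain.
Put 11U in rack 5; 2U remain.
Put 8U in rack 6; 34U remain.
Put 9U in rack 6; 25U remain.
Put 6U in rack 6; 19U remain.
Put 26U in rack 7; 16U remain.
Put 8U in rack 7; 8U remain.
Put 6U in rack 7; 2U remain.
Final racks: [24] [31,8] [25] [24,6] [29,11] [8,9,6] [26,8,6].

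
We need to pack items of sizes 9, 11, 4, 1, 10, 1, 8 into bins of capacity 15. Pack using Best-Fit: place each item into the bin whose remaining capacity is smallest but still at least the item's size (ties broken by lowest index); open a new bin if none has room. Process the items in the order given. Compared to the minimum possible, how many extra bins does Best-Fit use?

Best-Fit: [9,1,1] [11,4] [10] [8] → 4 bins.
4 items exceed 7.5 (half the capacity), and no two of those can share a bin, so at least 4 bins are needed.
So 4 is already optimal.

0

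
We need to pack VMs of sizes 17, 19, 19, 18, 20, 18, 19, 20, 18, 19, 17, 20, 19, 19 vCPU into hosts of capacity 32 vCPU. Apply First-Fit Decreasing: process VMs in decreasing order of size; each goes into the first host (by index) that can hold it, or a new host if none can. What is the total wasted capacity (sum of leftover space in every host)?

Sorted descending: 20, 20, 20, 19, 19, 19, 19, 19, 19, 18, 18, 18, 17, 17.
20 vCPU → host 1 (remaining 12 vCPU)
20 vCPU → host 2 (remaining 12 vCPU)
20 vCPU → host 3 (remaining 12 vCPU)
19 vCPU → host 4 (remaining 13 vCPU)
19 vCPU → host 5 (remaining 13 vCPU)
19 vCPU → host 6 (remaining 13 vCPU)
19 vCPU → host 7 (remaining 13 vCPU)
19 vCPU → host 8 (remaining 13 vCPU)
19 vCPU → host 9 (remaining 13 vCPU)
18 vCPU → host 10 (remaining 14 vCPU)
18 vCPU → host 11 (remaining 14 vCPU)
18 vCPU → host 12 (remaining 14 vCPU)
17 vCPU → host 13 (remaining 15 vCPU)
17 vCPU → host 14 (remaining 15 vCPU)
14 hosts × 32 vCPU = 448 vCPU; used 262 vCPU; unused 186 vCPU.

186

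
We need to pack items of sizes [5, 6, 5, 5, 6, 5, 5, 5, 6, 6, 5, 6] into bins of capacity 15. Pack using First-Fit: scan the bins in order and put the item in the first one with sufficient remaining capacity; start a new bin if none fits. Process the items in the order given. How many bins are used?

6

5 → bin 1 (remaining 10)
6 → bin 1 (remaining 4)
5 → bin 2 (remaining 10)
5 → bin 2 (remaining 5)
6 → bin 3 (remaining 9)
5 → bin 2 (remaining 0)
5 → bin 3 (remaining 4)
5 → bin 4 (remaining 10)
6 → bin 4 (remaining 4)
6 → bin 5 (remaining 9)
5 → bin 5 (remaining 4)
6 → bin 6 (remaining 9)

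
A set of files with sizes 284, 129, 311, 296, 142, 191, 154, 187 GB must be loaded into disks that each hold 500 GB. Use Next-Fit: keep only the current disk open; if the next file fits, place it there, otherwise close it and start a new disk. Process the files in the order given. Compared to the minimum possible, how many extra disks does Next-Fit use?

Next-Fit: [284,129] [311] [296,142] [191,154] [187] → 5 disks.
Total size 1694 GB; any packing needs at least ⌈1694/500⌉ = 4 disks.
An optimal packing achieves that bound: [311,187] [296,191] [284,154] [142,129] → 4 disks.
Excess: 5 − 4 = 1.

1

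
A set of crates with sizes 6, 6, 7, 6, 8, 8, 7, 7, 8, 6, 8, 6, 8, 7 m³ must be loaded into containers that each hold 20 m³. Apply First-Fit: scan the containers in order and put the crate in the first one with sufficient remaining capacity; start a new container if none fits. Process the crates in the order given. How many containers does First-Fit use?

6 m³ → container 1 (remaining 14 m³)
6 m³ → container 1 (remaining 8 m³)
7 m³ → container 1 (remaining 1 m³)
6 m³ → container 2 (remaining 14 m³)
8 m³ → container 2 (remaining 6 m³)
8 m³ → container 3 (remaining 12 m³)
7 m³ → container 3 (remaining 5 m³)
7 m³ → container 4 (remaining 13 m³)
8 m³ → container 4 (remaining 5 m³)
6 m³ → container 2 (remaining 0 m³)
8 m³ → container 5 (remaining 12 m³)
6 m³ → container 5 (remaining 6 m³)
8 m³ → container 6 (remaining 12 m³)
7 m³ → container 6 (remaining 5 m³)
Final containers: [6,6,7] [6,8,6] [8,7] [7,8] [8,6] [8,7].

6 containers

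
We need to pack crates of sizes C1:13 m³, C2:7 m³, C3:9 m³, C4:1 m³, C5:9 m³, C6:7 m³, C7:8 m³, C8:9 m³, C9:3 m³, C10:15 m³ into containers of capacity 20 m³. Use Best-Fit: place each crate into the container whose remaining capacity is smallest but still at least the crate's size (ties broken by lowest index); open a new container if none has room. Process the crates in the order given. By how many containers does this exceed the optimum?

0

Best-Fit: [13,7] [9,1,9] [7,8,3] [9] [15] → 5 containers.
Total size 81 m³; any packing needs at least ⌈81/20⌉ = 5 containers.
So 5 is already optimal.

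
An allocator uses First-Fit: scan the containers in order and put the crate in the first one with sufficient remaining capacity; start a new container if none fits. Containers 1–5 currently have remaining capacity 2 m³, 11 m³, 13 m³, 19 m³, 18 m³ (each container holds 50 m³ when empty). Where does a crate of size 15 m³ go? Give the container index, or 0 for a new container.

Containers with room: container 4 (19 m³), container 5 (18 m³).
The first with room is container 4.

4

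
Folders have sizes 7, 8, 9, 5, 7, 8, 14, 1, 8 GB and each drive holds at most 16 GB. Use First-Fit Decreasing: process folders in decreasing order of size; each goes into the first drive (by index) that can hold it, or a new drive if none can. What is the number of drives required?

Sorted descending: 14, 9, 8, 8, 8, 7, 7, 5, 1.
Put 14 GB in drive 1; 2 GB remain.
Put 9 GB in drive 2; 7 GB remain.
Put 8 GB in drive 3; 8 GB remain.
Put 8 GB in drive 3; 0 GB remain.
Put 8 GB in drive 4; 8 GB remain.
Put 7 GB in drive 2; 0 GB remain.
Put 7 GB in drive 4; 1 GB remain.
Put 5 GB in drive 5; 11 GB remain.
Put 1 GB in drive 1; 1 GB remain.

5 drives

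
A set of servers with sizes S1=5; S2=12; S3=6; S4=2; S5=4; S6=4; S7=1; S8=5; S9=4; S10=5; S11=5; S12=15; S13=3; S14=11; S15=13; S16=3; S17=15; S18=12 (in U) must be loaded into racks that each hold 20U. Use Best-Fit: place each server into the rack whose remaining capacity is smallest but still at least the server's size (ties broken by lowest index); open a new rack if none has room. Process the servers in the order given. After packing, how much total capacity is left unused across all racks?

S1 (5U) → rack 1 (remaining 15U)
S2 (12U) → rack 1 (remaining 3U)
S3 (6U) → rack 2 (remaining 14U)
S4 (2U) → rack 1 (remaining 1U)
S5 (4U) → rack 2 (remaining 10U)
S6 (4U) → rack 2 (remaining 6U)
S7 (1U) → rack 1 (remaining 0U)
S8 (5U) → rack 2 (remaining 1U)
S9 (4U) → rack 3 (remaining 16U)
S10 (5U) → rack 3 (remaining 11U)
S11 (5U) → rack 3 (remaining 6U)
S12 (15U) → rack 4 (remaining 5U)
S13 (3U) → rack 4 (remaining 2U)
S14 (11U) → rack 5 (remaining 9U)
S15 (13U) → rack 6 (remaining 7U)
S16 (3U) → rack 3 (remaining 3U)
S17 (15U) → rack 7 (remaining 5U)
S18 (12U) → rack 8 (remaining 8U)
8 racks × 20U = 160U; used 125U; unused 35U.

35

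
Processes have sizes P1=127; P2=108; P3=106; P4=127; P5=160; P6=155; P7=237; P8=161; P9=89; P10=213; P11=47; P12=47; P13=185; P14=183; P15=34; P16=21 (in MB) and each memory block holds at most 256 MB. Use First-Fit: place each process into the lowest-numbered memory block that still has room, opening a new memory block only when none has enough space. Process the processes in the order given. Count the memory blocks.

Put P1 (127 MB) in memory block 1; 129 MB remain.
Put P2 (108 MB) in memory block 1; 21 MB remain.
Put P3 (106 MB) in memory block 2; 150 MB remain.
Put P4 (127 MB) in memory block 2; 23 MB remain.
Put P5 (160 MB) in memory block 3; 96 MB remain.
Put P6 (155 MB) in memory block 4; 101 MB remain.
Put P7 (237 MB) in memory block 5; 19 MB remain.
Put P8 (161 MB) in memory block 6; 95 MB remain.
Put P9 (89 MB) in memory block 3; 7 MB remain.
Put P10 (213 MB) in memory block 7; 43 MB remain.
Put P11 (47 MB) in memory block 4; 54 MB remain.
Put P12 (47 MB) in memory block 4; 7 MB remain.
Put P13 (185 MB) in memory block 8; 71 MB remain.
Put P14 (183 MB) in memory block 9; 73 MB remain.
Put P15 (34 MB) in memory block 6; 61 MB remain.
Put P16 (21 MB) in memory block 1; 0 MB remain.
Final memory blocks: [127,108,21] [106,127] [160,89] [155,47,47] [237] [161,34] [213] [185] [183].

9 memory blocks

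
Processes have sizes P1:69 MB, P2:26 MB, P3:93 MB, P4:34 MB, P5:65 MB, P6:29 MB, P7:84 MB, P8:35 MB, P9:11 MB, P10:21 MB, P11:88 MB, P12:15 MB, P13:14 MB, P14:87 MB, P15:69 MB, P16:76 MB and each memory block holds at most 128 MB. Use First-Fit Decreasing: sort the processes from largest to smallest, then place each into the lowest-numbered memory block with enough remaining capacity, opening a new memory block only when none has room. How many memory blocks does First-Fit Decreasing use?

8 memory blocks

Sorted descending: 93, 88, 87, 84, 76, 69, 69, 65, 35, 34, 29, 26, 21, 15, 14, 11.
93 MB → memory block 1 (remaining 35 MB)
88 MB → memory block 2 (remaining 40 MB)
87 MB → memory block 3 (remaining 41 MB)
84 MB → memory block 4 (remaining 44 MB)
76 MB → memory block 5 (remaining 52 MB)
69 MB → memory block 6 (remaining 59 MB)
69 MB → memory block 7 (remaining 59 MB)
65 MB → memory block 8 (remaining 63 MB)
35 MB → memory block 1 (remaining 0 MB)
34 MB → memory block 2 (remaining 6 MB)
29 MB → memory block 3 (remaining 12 MB)
26 MB → memory block 4 (remaining 18 MB)
21 MB → memory block 5 (remaining 31 MB)
15 MB → memory block 4 (remaining 3 MB)
14 MB → memory block 5 (remaining 17 MB)
11 MB → memory block 3 (remaining 1 MB)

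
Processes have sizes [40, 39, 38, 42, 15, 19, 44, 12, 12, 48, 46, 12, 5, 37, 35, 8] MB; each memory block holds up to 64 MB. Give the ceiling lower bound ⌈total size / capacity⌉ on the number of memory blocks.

Total size = 40 + 39 + 38 + 42 + 15 + 19 + 44 + 12 + 12 + 48 + 46 + 12 + 5 + 37 + 35 + 8 = 452 MB.
⌈452 / 64⌉ = 8.

8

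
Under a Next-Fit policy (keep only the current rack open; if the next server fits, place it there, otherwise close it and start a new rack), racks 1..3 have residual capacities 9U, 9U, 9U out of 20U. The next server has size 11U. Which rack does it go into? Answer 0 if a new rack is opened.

0

Next-Fit only looks at rack 3, which has 9U free.
11U does not fit, so a new rack is opened.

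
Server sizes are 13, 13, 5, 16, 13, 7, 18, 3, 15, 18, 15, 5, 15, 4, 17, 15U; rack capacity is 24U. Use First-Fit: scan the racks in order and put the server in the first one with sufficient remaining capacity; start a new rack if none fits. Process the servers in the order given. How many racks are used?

11 racks

13U → rack 1 (remaining 11U)
13U → rack 2 (remaining 11U)
5U → rack 1 (remaining 6U)
16U → rack 3 (remaining 8U)
13U → rack 4 (remaining 11U)
7U → rack 2 (remaining 4U)
18U → rack 5 (remaining 6U)
3U → rack 1 (remaining 3U)
15U → rack 6 (remaining 9U)
18U → rack 7 (remaining 6U)
15U → rack 8 (remaining 9U)
5U → rack 3 (remaining 3U)
15U → rack 9 (remaining 9U)
4U → rack 2 (remaining 0U)
17U → rack 10 (remaining 7U)
15U → rack 11 (remaining 9U)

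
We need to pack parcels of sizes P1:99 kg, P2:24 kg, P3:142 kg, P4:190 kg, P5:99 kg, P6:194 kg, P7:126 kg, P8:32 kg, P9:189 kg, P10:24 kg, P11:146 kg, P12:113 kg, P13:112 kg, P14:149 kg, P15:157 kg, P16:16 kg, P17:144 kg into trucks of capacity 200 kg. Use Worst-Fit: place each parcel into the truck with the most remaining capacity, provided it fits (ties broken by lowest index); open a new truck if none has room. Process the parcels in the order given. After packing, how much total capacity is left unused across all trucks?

Put P1 (99 kg) in truck 1; 101 kg remain.
Put P2 (24 kg) in truck 1; 77 kg remain.
Put P3 (142 kg) in truck 2; 58 kg remain.
Put P4 (190 kg) in truck 3; 10 kg remain.
Put P5 (99 kg) in truck 4; 101 kg remain.
Put P6 (194 kg) in truck 5; 6 kg remain.
Put P7 (126 kg) in truck 6; 74 kg remain.
Put P8 (32 kg) in truck 4; 69 kg remain.
Put P9 (189 kg) in truck 7; 11 kg remain.
Put P10 (24 kg) in truck 1; 53 kg remain.
Put P11 (146 kg) in truck 8; 54 kg remain.
Put P12 (113 kg) in truck 9; 87 kg remain.
Put P13 (112 kg) in truck 10; 88 kg remain.
Put P14 (149 kg) in truck 11; 51 kg remain.
Put P15 (157 kg) in truck 12; 43 kg remain.
Put P16 (16 kg) in truck 10; 72 kg remain.
Put P17 (144 kg) in truck 13; 56 kg remain.
13 trucks × 200 kg = 2600 kg; used 1956 kg; unused 644 kg.

644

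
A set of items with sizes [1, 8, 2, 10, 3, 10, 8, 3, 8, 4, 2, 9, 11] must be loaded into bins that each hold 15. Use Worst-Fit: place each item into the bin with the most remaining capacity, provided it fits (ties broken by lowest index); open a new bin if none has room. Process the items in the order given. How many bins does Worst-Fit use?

bin 1: place 1, 14 left
bin 1: place 8, 6 left
bin 1: place 2, 4 left
bin 2: place 10, 5 left
bin 2: place 3, 2 left
bin 3: place 10, 5 left
bin 4: place 8, 7 left
bin 4: place 3, 4 left
bin 5: place 8, 7 left
bin 5: place 4, 3 left
bin 3: place 2, 3 left
bin 6: place 9, 6 left
bin 7: place 11, 4 left
Final bins: [1,8,2] [10,3] [10,2] [8,3] [8,4] [9] [11].

7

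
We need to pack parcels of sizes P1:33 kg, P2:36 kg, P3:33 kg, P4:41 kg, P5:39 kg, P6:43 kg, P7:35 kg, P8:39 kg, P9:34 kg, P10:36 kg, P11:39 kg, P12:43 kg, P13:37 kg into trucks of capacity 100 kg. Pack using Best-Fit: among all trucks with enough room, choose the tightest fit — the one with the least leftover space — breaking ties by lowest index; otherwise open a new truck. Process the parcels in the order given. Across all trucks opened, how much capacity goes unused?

212

Put P1 (33 kg) in truck 1; 67 kg remain.
Put P2 (36 kg) in truck 1; 31 kg remain.
Put P3 (33 kg) in truck 2; 67 kg remain.
Put P4 (41 kg) in truck 2; 26 kg remain.
Put P5 (39 kg) in truck 3; 61 kg remain.
Put P6 (43 kg) in truck 3; 18 kg remain.
Put P7 (35 kg) in truck 4; 65 kg remain.
Put P8 (39 kg) in truck 4; 26 kg remain.
Put P9 (34 kg) in truck 5; 66 kg remain.
Put P10 (36 kg) in truck 5; 30 kg remain.
Put P11 (39 kg) in truck 6; 61 kg remain.
Put P12 (43 kg) in truck 6; 18 kg remain.
Put P13 (37 kg) in truck 7; 63 kg remain.
7 trucks × 100 kg = 700 kg; used 488 kg; unused 212 kg.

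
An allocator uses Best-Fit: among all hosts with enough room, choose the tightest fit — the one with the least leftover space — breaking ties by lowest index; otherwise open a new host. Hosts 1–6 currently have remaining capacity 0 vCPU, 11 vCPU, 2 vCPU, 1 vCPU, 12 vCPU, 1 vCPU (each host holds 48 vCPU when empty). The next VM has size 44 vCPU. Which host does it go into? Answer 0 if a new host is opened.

No host has ≥ 44 vCPU free, so a new host is opened.

0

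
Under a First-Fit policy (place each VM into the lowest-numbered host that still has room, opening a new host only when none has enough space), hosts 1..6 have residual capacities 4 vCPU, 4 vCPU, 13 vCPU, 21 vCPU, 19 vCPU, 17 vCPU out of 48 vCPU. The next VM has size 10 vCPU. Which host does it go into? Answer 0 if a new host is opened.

Hosts with room: host 3 (13 vCPU), host 4 (21 vCPU), host 5 (19 vCPU), host 6 (17 vCPU).
The first with room is host 3.

3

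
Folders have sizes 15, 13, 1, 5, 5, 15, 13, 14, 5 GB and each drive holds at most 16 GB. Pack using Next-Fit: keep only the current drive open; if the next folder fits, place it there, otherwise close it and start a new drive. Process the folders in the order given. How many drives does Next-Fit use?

Put 15 GB in drive 1; 1 GB remain.
Put 13 GB in drive 2; 3 GB remain.
Put 1 GB in drive 2; 2 GB remain.
Put 5 GB in drive 3; 11 GB remain.
Put 5 GB in drive 3; 6 GB remain.
Put 15 GB in drive 4; 1 GB remain.
Put 13 GB in drive 5; 3 GB remain.
Put 14 GB in drive 6; 2 GB remain.
Put 5 GB in drive 7; 11 GB remain.
Final drives: [15] [13,1] [5,5] [15] [13] [14] [5].

7 drives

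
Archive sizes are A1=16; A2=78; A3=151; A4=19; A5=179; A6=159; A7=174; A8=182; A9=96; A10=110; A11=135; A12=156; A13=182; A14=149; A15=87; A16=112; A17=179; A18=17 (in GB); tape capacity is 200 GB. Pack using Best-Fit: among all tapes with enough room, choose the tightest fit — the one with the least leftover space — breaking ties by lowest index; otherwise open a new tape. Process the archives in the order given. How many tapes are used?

13

Put A1 (16 GB) in tape 1; 184 GB remain.
Put A2 (78 GB) in tape 1; 106 GB remain.
Put A3 (151 GB) in tape 2; 49 GB remain.
Put A4 (19 GB) in tape 2; 30 GB remain.
Put A5 (179 GB) in tape 3; 21 GB remain.
Put A6 (159 GB) in tape 4; 41 GB remain.
Put A7 (174 GB) in tape 5; 26 GB remain.
Put A8 (182 GB) in tape 6; 18 GB remain.
Put A9 (96 GB) in tape 1; 10 GB remain.
Put A10 (110 GB) in tape 7; 90 GB remain.
Put A11 (135 GB) in tape 8; 65 GB remain.
Put A12 (156 GB) in tape 9; 44 GB remain.
Put A13 (182 GB) in tape 10; 18 GB remain.
Put A14 (149 GB) in tape 11; 51 GB remain.
Put A15 (87 GB) in tape 7; 3 GB remain.
Put A16 (112 GB) in tape 12; 88 GB remain.
Put A17 (179 GB) in tape 13; 21 GB remain.
Put A18 (17 GB) in tape 6; 1 GB remain.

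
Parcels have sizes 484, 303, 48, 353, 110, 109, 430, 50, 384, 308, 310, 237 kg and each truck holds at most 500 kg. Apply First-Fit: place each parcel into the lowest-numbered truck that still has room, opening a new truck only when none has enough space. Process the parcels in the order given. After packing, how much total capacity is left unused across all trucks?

484 kg → truck 1 (remaining 16 kg)
303 kg → truck 2 (remaining 197 kg)
48 kg → truck 2 (remaining 149 kg)
353 kg → truck 3 (remaining 147 kg)
110 kg → truck 2 (remaining 39 kg)
109 kg → truck 3 (remaining 38 kg)
430 kg → truck 4 (remaining 70 kg)
50 kg → truck 4 (remaining 20 kg)
384 kg → truck 5 (remaining 116 kg)
308 kg → truck 6 (remaining 192 kg)
310 kg → truck 7 (remaining 190 kg)
237 kg → truck 8 (remaining 263 kg)
8 trucks × 500 kg = 4000 kg; used 3126 kg; unused 874 kg.

874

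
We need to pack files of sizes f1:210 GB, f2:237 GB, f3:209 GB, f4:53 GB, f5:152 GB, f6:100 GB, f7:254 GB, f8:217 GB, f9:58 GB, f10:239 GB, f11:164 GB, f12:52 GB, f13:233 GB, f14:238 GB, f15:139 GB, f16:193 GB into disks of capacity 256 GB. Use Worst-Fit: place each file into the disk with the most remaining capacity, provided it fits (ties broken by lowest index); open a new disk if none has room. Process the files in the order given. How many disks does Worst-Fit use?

disk 1: place f1 (210 GB), 46 GB left
disk 2: place f2 (237 GB), 19 GB left
disk 3: place f3 (209 GB), 47 GB left
disk 4: place f4 (53 GB), 203 GB left
disk 4: place f5 (152 GB), 51 GB left
disk 5: place f6 (100 GB), 156 GB left
disk 6: place f7 (254 GB), 2 GB left
disk 7: place f8 (217 GB), 39 GB left
disk 5: place f9 (58 GB), 98 GB left
disk 8: place f10 (239 GB), 17 GB left
disk 9: place f11 (164 GB), 92 GB left
disk 5: place f12 (52 GB), 46 GB left
disk 10: place f13 (233 GB), 23 GB left
disk 11: place f14 (238 GB), 18 GB left
disk 12: place f15 (139 GB), 117 GB left
disk 13: place f16 (193 GB), 63 GB left
Final disks: [210] [237] [209] [53,152] [100,58,52] [254] [217] [239] [164] [233] [238] [139] [193].

13 disks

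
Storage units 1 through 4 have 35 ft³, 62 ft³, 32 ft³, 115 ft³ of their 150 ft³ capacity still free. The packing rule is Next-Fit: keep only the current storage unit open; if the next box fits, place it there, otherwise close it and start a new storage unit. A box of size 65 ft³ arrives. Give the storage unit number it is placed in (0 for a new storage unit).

4

Next-Fit only looks at storage unit 4, which has 115 ft³ free.
65 ft³ fits there.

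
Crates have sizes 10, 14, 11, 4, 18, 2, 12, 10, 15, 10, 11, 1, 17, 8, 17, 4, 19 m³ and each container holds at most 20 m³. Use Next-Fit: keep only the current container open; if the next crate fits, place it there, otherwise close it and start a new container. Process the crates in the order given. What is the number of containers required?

14 containers

Put 10 m³ in container 1; 10 m³ remain.
Put 14 m³ in container 2; 6 m³ remain.
Put 11 m³ in container 3; 9 m³ remain.
Put 4 m³ in container 3; 5 m³ remain.
Put 18 m³ in container 4; 2 m³ remain.
Put 2 m³ in container 4; 0 m³ remain.
Put 12 m³ in container 5; 8 m³ remain.
Put 10 m³ in container 6; 10 m³ remain.
Put 15 m³ in container 7; 5 m³ remain.
Put 10 m³ in container 8; 10 m³ remain.
Put 11 m³ in container 9; 9 m³ remain.
Put 1 m³ in container 9; 8 m³ remain.
Put 17 m³ in container 10; 3 m³ remain.
Put 8 m³ in container 11; 12 m³ remain.
Put 17 m³ in container 12; 3 m³ remain.
Put 4 m³ in container 13; 16 m³ remain.
Put 19 m³ in container 14; 1 m³ remain.
Final containers: [10] [14] [11,4] [18,2] [12] [10] [15] [10] [11,1] [17] [8] [17] [4] [19].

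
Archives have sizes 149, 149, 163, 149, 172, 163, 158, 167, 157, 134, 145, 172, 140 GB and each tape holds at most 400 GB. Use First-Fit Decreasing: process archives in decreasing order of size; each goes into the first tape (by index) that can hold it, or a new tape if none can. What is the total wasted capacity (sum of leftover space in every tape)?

782

Sorted descending: 172, 172, 167, 163, 163, 158, 157, 149, 149, 149, 145, 140, 134.
172 GB → tape 1 (remaining 228 GB)
172 GB → tape 1 (remaining 56 GB)
167 GB → tape 2 (remaining 233 GB)
163 GB → tape 2 (remaining 70 GB)
163 GB → tape 3 (remaining 237 GB)
158 GB → tape 3 (remaining 79 GB)
157 GB → tape 4 (remaining 243 GB)
149 GB → tape 4 (remaining 94 GB)
149 GB → tape 5 (remaining 251 GB)
149 GB → tape 5 (remaining 102 GB)
145 GB → tape 6 (remaining 255 GB)
140 GB → tape 6 (remaining 115 GB)
134 GB → tape 7 (remaining 266 GB)
7 tapes × 400 GB = 2800 GB; used 2018 GB; unused 782 GB.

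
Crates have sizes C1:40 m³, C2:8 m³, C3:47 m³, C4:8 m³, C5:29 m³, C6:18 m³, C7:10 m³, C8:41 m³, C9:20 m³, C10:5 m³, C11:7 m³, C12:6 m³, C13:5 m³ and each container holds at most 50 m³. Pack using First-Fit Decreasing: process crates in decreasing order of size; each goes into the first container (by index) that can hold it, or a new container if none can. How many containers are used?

5

Sorted descending: 47, 41, 40, 29, 20, 18, 10, 8, 8, 7, 6, 5, 5.
47 m³ → container 1 (remaining 3 m³)
41 m³ → container 2 (remaining 9 m³)
40 m³ → container 3 (remaining 10 m³)
29 m³ → container 4 (remaining 21 m³)
20 m³ → container 4 (remaining 1 m³)
18 m³ → container 5 (remaining 32 m³)
10 m³ → container 3 (remaining 0 m³)
8 m³ → container 2 (remaining 1 m³)
8 m³ → container 5 (remaining 24 m³)
7 m³ → container 5 (remaining 17 m³)
6 m³ → container 5 (remaining 11 m³)
5 m³ → container 5 (remaining 6 m³)
5 m³ → container 5 (remaining 1 m³)
Final containers: [47] [41,8] [40,10] [29,20] [18,8,7,6,5,5].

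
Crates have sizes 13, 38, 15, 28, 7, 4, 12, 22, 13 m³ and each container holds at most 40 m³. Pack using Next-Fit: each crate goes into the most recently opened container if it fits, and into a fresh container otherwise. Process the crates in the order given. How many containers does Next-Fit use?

container 1: place 13 m³, 27 m³ left
container 2: place 38 m³, 2 m³ left
container 3: place 15 m³, 25 m³ left
container 4: place 28 m³, 12 m³ left
container 4: place 7 m³, 5 m³ left
container 4: place 4 m³, 1 m³ left
container 5: place 12 m³, 28 m³ left
container 5: place 22 m³, 6 m³ left
container 6: place 13 m³, 27 m³ left

6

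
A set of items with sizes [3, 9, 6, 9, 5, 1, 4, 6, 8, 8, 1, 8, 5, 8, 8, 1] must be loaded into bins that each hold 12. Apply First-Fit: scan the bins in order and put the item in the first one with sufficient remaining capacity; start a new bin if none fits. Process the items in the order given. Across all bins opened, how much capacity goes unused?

30

bin 1: place 3, 9 left
bin 1: place 9, 0 left
bin 2: place 6, 6 left
bin 3: place 9, 3 left
bin 2: place 5, 1 left
bin 2: place 1, 0 left
bin 4: place 4, 8 left
bin 4: place 6, 2 left
bin 5: place 8, 4 left
bin 6: place 8, 4 left
bin 3: place 1, 2 left
bin 7: place 8, 4 left
bin 8: place 5, 7 left
bin 9: place 8, 4 left
bin 10: place 8, 4 left
bin 3: place 1, 1 left
10 bins × 12 = 120; used 90; unused 30.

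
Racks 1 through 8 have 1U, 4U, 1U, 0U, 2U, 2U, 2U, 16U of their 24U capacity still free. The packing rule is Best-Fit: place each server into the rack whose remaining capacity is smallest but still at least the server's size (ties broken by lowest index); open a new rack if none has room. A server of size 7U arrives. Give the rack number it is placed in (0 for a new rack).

Racks with room: rack 8 (16U).
Tightest fit is rack 8 with 16U free.

8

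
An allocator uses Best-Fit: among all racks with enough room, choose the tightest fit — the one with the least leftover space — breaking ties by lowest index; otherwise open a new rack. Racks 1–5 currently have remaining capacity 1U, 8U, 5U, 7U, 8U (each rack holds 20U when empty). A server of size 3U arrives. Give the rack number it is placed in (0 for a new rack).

3

Racks with room: rack 2 (8U), rack 3 (5U), rack 4 (7U), rack 5 (8U).
Tightest fit is rack 3 with 5U free.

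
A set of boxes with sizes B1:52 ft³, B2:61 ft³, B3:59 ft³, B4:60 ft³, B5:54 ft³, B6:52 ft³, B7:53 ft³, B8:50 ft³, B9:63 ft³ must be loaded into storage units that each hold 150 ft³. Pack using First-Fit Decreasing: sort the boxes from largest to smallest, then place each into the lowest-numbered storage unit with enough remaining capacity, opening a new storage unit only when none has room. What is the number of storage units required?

5

Sorted descending: 63, 61, 60, 59, 54, 53, 52, 52, 50.
63 ft³ → storage unit 1 (remaining 87 ft³)
61 ft³ → storage unit 1 (remaining 26 ft³)
60 ft³ → storage unit 2 (remaining 90 ft³)
59 ft³ → storage unit 2 (remaining 31 ft³)
54 ft³ → storage unit 3 (remaining 96 ft³)
53 ft³ → storage unit 3 (remaining 43 ft³)
52 ft³ → storage unit 4 (remaining 98 ft³)
52 ft³ → storage unit 4 (remaining 46 ft³)
50 ft³ → storage unit 5 (remaining 100 ft³)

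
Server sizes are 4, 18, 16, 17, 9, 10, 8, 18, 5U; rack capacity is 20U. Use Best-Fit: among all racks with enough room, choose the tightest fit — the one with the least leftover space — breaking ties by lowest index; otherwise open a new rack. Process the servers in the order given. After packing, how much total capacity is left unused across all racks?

4U → rack 1 (remaining 16U)
18U → rack 2 (remaining 2U)
16U → rack 1 (remaining 0U)
17U → rack 3 (remaining 3U)
9U → rack 4 (remaining 11U)
10U → rack 4 (remaining 1U)
8U → rack 5 (remaining 12U)
18U → rack 6 (remaining 2U)
5U → rack 5 (remaining 7U)
6 racks × 20U = 120U; used 105U; unused 15U.

15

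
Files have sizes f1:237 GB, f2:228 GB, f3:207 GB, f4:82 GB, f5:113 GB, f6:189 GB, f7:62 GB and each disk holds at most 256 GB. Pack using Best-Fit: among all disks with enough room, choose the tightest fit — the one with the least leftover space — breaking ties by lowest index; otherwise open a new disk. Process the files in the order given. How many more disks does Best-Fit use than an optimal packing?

0

Best-Fit: [237] [228] [207] [82,113] [189,62] → 5 disks.
Total size 1118 GB; any packing needs at least ⌈1118/256⌉ = 5 disks.
So 5 is already optimal.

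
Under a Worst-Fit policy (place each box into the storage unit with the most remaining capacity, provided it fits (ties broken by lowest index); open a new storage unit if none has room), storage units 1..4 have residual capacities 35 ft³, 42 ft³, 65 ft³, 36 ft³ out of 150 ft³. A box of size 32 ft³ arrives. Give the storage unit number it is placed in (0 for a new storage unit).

Storage units with room: storage unit 1 (35 ft³), storage unit 2 (42 ft³), storage unit 3 (65 ft³), storage unit 4 (36 ft³).
Most room is storage unit 3 with 65 ft³ free.

3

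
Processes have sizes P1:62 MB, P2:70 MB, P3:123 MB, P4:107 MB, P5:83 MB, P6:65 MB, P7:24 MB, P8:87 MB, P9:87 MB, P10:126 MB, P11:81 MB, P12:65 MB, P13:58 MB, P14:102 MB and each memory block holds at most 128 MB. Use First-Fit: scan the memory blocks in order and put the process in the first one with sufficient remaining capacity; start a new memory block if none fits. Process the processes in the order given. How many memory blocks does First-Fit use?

11

memory block 1: place P1 (62 MB), 66 MB left
memory block 2: place P2 (70 MB), 58 MB left
memory block 3: place P3 (123 MB), 5 MB left
memory block 4: place P4 (107 MB), 21 MB left
memory block 5: place P5 (83 MB), 45 MB left
memory block 1: place P6 (65 MB), 1 MB left
memory block 2: place P7 (24 MB), 34 MB left
memory block 6: place P8 (87 MB), 41 MB left
memory block 7: place P9 (87 MB), 41 MB left
memory block 8: place P10 (126 MB), 2 MB left
memory block 9: place P11 (81 MB), 47 MB left
memory block 10: place P12 (65 MB), 63 MB left
memory block 10: place P13 (58 MB), 5 MB left
memory block 11: place P14 (102 MB), 26 MB left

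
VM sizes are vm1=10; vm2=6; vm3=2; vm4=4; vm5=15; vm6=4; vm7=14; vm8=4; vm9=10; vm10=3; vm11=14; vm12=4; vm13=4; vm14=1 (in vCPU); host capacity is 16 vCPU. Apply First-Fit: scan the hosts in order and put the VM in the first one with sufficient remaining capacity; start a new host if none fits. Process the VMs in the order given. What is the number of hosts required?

7

host 1: place vm1 (10 vCPU), 6 vCPU left
host 1: place vm2 (6 vCPU), 0 vCPU left
host 2: place vm3 (2 vCPU), 14 vCPU left
host 2: place vm4 (4 vCPU), 10 vCPU left
host 3: place vm5 (15 vCPU), 1 vCPU left
host 2: place vm6 (4 vCPU), 6 vCPU left
host 4: place vm7 (14 vCPU), 2 vCPU left
host 2: place vm8 (4 vCPU), 2 vCPU left
host 5: place vm9 (10 vCPU), 6 vCPU left
host 5: place vm10 (3 vCPU), 3 vCPU left
host 6: place vm11 (14 vCPU), 2 vCPU left
host 7: place vm12 (4 vCPU), 12 vCPU left
host 7: place vm13 (4 vCPU), 8 vCPU left
host 2: place vm14 (1 vCPU), 1 vCPU left
Final hosts: [10,6] [2,4,4,4,1] [15] [14] [10,3] [14] [4,4].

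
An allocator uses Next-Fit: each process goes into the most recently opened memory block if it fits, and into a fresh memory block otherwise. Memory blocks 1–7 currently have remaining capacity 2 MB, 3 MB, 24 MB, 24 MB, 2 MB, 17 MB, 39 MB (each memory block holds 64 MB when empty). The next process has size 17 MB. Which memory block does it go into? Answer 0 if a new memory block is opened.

7

Next-Fit only looks at memory block 7, which has 39 MB free.
17 MB fits there.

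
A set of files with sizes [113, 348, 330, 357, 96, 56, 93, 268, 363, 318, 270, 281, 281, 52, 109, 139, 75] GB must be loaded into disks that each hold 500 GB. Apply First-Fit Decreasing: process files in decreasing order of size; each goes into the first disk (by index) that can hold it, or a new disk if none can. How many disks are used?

Sorted descending: 363, 357, 348, 330, 318, 281, 281, 270, 268, 139, 113, 109, 96, 93, 75, 56, 52.
Put 363 GB in disk 1; 137 GB remain.
Put 357 GB in disk 2; 143 GB remain.
Put 348 GB in disk 3; 152 GB remain.
Put 330 GB in disk 4; 170 GB remain.
Put 318 GB in disk 5; 182 GB remain.
Put 281 GB in disk 6; 219 GB remain.
Put 281 GB in disk 7; 219 GB remain.
Put 270 GB in disk 8; 230 GB remain.
Put 268 GB in disk 9; 232 GB remain.
Put 139 GB in disk 2; 4 GB remain.
Put 113 GB in disk 1; 24 GB remain.
Put 109 GB in disk 3; 43 GB remain.
Put 96 GB in disk 4; 74 GB remain.
Put 93 GB in disk 5; 89 GB remain.
Put 75 GB in disk 5; 14 GB remain.
Put 56 GB in disk 4; 18 GB remain.
Put 52 GB in disk 6; 167 GB remain.
Final disks: [363,113] [357,139] [348,109] [330,96,56] [318,93,75] [281,52] [281] [270] [268].

9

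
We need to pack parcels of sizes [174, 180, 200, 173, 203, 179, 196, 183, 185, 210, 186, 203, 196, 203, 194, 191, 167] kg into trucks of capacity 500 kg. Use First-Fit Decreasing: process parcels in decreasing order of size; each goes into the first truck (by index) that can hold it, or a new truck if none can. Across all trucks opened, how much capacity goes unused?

1277

Sorted descending: 210, 203, 203, 203, 200, 196, 196, 194, 191, 186, 185, 183, 180, 179, 174, 173, 167.
Put 210 kg in truck 1; 290 kg remain.
Put 203 kg in truck 1; 87 kg remain.
Put 203 kg in truck 2; 297 kg remain.
Put 203 kg in truck 2; 94 kg remain.
Put 200 kg in truck 3; 300 kg remain.
Put 196 kg in truck 3; 104 kg remain.
Put 196 kg in truck 4; 304 kg remain.
Put 194 kg in truck 4; 110 kg remain.
Put 191 kg in truck 5; 309 kg remain.
Put 186 kg in truck 5; 123 kg remain.
Put 185 kg in truck 6; 315 kg remain.
Put 183 kg in truck 6; 132 kg remain.
Put 180 kg in truck 7; 320 kg remain.
Put 179 kg in truck 7; 141 kg remain.
Put 174 kg in truck 8; 326 kg remain.
Put 173 kg in truck 8; 153 kg remain.
Put 167 kg in truck 9; 333 kg remain.
9 trucks × 500 kg = 4500 kg; used 3223 kg; unused 1277 kg.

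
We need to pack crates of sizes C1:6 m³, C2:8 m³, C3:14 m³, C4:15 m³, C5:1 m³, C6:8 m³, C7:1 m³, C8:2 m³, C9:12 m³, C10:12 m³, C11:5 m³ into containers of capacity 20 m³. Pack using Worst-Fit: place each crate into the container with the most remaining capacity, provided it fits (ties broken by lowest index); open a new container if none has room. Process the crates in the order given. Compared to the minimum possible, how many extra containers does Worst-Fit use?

1

Worst-Fit: [6,8,1] [14] [15] [8,1,2,5] [12] [12] → 6 containers.
Total size 84 m³; any packing needs at least ⌈84/20⌉ = 5 containers.
An optimal packing achieves that bound: [15,5] [14,6] [12,8] [12,8] [2,1,1] → 5 containers.
Excess: 6 − 5 = 1.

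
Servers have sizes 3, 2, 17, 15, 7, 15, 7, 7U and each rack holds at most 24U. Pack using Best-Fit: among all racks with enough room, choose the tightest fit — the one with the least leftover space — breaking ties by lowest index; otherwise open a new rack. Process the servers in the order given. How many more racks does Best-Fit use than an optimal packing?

Best-Fit: [3,2,17] [15,7] [15,7] [7] → 4 racks.
Total size 73U; any packing needs at least ⌈73/24⌉ = 4 racks.
So 4 is already optimal.

0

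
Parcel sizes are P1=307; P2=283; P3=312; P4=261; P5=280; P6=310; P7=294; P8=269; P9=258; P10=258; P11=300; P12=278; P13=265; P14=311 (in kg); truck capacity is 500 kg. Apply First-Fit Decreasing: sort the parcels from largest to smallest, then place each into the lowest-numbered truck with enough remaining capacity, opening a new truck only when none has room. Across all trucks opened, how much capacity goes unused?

3014

Sorted descending: 312, 311, 310, 307, 300, 294, 283, 280, 278, 269, 265, 261, 258, 258.
Put 312 kg in truck 1; 188 kg remain.
Put 311 kg in truck 2; 189 kg remain.
Put 310 kg in truck 3; 190 kg remain.
Put 307 kg in truck 4; 193 kg remain.
Put 300 kg in truck 5; 200 kg remain.
Put 294 kg in truck 6; 206 kg remain.
Put 283 kg in truck 7; 217 kg remain.
Put 280 kg in truck 8; 220 kg remain.
Put 278 kg in truck 9; 222 kg remain.
Put 269 kg in truck 10; 231 kg remain.
Put 265 kg in truck 11; 235 kg remain.
Put 261 kg in truck 12; 239 kg remain.
Put 258 kg in truck 13; 242 kg remain.
Put 258 kg in truck 14; 242 kg remain.
14 trucks × 500 kg = 7000 kg; used 3986 kg; unused 3014 kg.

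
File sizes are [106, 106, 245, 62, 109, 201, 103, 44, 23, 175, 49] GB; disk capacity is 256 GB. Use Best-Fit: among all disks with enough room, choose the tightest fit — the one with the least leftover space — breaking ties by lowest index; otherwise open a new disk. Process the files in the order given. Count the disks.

Put 106 GB in disk 1; 150 GB remain.
Put 106 GB in disk 1; 44 GB remain.
Put 245 GB in disk 2; 11 GB remain.
Put 62 GB in disk 3; 194 GB remain.
Put 109 GB in disk 3; 85 GB remain.
Put 201 GB in disk 4; 55 GB remain.
Put 103 GB in disk 5; 153 GB remain.
Put 44 GB in disk 1; 0 GB remain.
Put 23 GB in disk 4; 32 GB remain.
Put 175 GB in disk 6; 81 GB remain.
Put 49 GB in disk 6; 32 GB remain.

6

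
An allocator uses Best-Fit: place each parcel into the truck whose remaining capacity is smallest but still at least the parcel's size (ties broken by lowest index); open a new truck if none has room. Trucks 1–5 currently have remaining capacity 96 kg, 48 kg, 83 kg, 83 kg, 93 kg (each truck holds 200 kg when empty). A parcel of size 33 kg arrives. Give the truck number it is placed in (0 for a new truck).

2

Trucks with room: truck 1 (96 kg), truck 2 (48 kg), truck 3 (83 kg), truck 4 (83 kg), truck 5 (93 kg).
Tightest fit is truck 2 with 48 kg free.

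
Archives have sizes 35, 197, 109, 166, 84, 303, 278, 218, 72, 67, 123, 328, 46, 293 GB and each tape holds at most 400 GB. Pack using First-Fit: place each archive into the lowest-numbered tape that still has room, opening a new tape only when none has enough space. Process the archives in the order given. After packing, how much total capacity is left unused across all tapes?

481

Put 35 GB in tape 1; 365 GB remain.
Put 197 GB in tape 1; 168 GB remain.
Put 109 GB in tape 1; 59 GB remain.
Put 166 GB in tape 2; 234 GB remain.
Put 84 GB in tape 2; 150 GB remain.
Put 303 GB in tape 3; 97 GB remain.
Put 278 GB in tape 4; 122 GB remain.
Put 218 GB in tape 5; 182 GB remain.
Put 72 GB in tape 2; 78 GB remain.
Put 67 GB in tape 2; 11 GB remain.
Put 123 GB in tape 5; 59 GB remain.
Put 328 GB in tape 6; 72 GB remain.
Put 46 GB in tape 1; 13 GB remain.
Put 293 GB in tape 7; 107 GB remain.
7 tapes × 400 GB = 2800 GB; used 2319 GB; unused 481 GB.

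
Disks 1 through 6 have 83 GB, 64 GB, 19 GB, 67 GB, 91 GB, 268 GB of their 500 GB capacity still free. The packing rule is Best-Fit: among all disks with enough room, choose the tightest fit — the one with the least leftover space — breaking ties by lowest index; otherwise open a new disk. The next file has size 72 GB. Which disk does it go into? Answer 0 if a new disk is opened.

Disks with room: disk 1 (83 GB), disk 5 (91 GB), disk 6 (268 GB).
Tightest fit is disk 1 with 83 GB free.

1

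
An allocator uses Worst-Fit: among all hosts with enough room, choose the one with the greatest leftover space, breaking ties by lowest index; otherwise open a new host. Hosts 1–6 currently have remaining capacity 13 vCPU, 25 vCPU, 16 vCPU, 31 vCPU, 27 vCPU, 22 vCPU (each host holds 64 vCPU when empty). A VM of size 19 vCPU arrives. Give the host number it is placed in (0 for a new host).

Hosts with room: host 2 (25 vCPU), host 4 (31 vCPU), host 5 (27 vCPU), host 6 (22 vCPU).
Most room is host 4 with 31 vCPU free.

4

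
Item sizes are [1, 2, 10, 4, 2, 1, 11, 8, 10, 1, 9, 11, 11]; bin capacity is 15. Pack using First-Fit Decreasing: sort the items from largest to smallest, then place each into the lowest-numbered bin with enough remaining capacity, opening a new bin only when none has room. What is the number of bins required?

7 bins

Sorted descending: 11, 11, 11, 10, 10, 9, 8, 4, 2, 2, 1, 1, 1.
11 → bin 1 (remaining 4)
11 → bin 2 (remaining 4)
11 → bin 3 (remaining 4)
10 → bin 4 (remaining 5)
10 → bin 5 (remaining 5)
9 → bin 6 (remaining 6)
8 → bin 7 (remaining 7)
4 → bin 1 (remaining 0)
2 → bin 2 (remaining 2)
2 → bin 2 (remaining 0)
1 → bin 3 (remaining 3)
1 → bin 3 (remaining 2)
1 → bin 3 (remaining 1)
Final bins: [11,4] [11,2,2] [11,1,1,1] [10] [10] [9] [8].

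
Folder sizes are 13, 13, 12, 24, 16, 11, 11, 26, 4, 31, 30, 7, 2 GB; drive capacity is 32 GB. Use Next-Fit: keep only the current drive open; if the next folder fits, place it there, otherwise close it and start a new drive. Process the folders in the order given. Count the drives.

9 drives

Put 13 GB in drive 1; 19 GB remain.
Put 13 GB in drive 1; 6 GB remain.
Put 12 GB in drive 2; 20 GB remain.
Put 24 GB in drive 3; 8 GB remain.
Put 16 GB in drive 4; 16 GB remain.
Put 11 GB in drive 4; 5 GB remain.
Put 11 GB in drive 5; 21 GB remain.
Put 26 GB in drive 6; 6 GB remain.
Put 4 GB in drive 6; 2 GB remain.
Put 31 GB in drive 7; 1 GB remain.
Put 30 GB in drive 8; 2 GB remain.
Put 7 GB in drive 9; 25 GB remain.
Put 2 GB in drive 9; 23 GB remain.
Final drives: [13,13] [12] [24] [16,11] [11] [26,4] [31] [30] [7,2].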